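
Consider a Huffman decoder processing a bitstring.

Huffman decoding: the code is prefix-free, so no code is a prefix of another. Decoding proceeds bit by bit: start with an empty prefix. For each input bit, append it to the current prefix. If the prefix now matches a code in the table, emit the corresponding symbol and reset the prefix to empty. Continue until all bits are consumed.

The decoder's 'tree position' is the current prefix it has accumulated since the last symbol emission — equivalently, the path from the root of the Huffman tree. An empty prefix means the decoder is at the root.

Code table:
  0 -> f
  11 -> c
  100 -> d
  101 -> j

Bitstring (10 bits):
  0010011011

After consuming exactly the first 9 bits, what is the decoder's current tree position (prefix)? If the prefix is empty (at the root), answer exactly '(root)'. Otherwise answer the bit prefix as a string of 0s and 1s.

Answer: 1

Derivation:
Bit 0: prefix='0' -> emit 'f', reset
Bit 1: prefix='0' -> emit 'f', reset
Bit 2: prefix='1' (no match yet)
Bit 3: prefix='10' (no match yet)
Bit 4: prefix='100' -> emit 'd', reset
Bit 5: prefix='1' (no match yet)
Bit 6: prefix='11' -> emit 'c', reset
Bit 7: prefix='0' -> emit 'f', reset
Bit 8: prefix='1' (no match yet)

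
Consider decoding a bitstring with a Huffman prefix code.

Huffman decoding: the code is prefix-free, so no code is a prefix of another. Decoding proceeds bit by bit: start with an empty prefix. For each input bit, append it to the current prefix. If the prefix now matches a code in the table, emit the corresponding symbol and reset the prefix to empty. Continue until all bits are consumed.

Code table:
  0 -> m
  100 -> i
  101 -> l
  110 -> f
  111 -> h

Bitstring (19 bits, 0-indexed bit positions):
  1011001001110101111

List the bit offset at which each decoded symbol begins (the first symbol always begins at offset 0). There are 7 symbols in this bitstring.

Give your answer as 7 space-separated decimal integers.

Answer: 0 3 6 9 12 13 16

Derivation:
Bit 0: prefix='1' (no match yet)
Bit 1: prefix='10' (no match yet)
Bit 2: prefix='101' -> emit 'l', reset
Bit 3: prefix='1' (no match yet)
Bit 4: prefix='10' (no match yet)
Bit 5: prefix='100' -> emit 'i', reset
Bit 6: prefix='1' (no match yet)
Bit 7: prefix='10' (no match yet)
Bit 8: prefix='100' -> emit 'i', reset
Bit 9: prefix='1' (no match yet)
Bit 10: prefix='11' (no match yet)
Bit 11: prefix='111' -> emit 'h', reset
Bit 12: prefix='0' -> emit 'm', reset
Bit 13: prefix='1' (no match yet)
Bit 14: prefix='10' (no match yet)
Bit 15: prefix='101' -> emit 'l', reset
Bit 16: prefix='1' (no match yet)
Bit 17: prefix='11' (no match yet)
Bit 18: prefix='111' -> emit 'h', reset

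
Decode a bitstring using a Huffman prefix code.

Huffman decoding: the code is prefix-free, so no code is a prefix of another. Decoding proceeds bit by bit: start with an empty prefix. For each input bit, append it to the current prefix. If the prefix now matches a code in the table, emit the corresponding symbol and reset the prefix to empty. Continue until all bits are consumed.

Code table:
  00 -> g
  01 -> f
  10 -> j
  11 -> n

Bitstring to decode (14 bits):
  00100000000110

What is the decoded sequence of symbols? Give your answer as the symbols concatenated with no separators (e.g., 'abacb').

Bit 0: prefix='0' (no match yet)
Bit 1: prefix='00' -> emit 'g', reset
Bit 2: prefix='1' (no match yet)
Bit 3: prefix='10' -> emit 'j', reset
Bit 4: prefix='0' (no match yet)
Bit 5: prefix='00' -> emit 'g', reset
Bit 6: prefix='0' (no match yet)
Bit 7: prefix='00' -> emit 'g', reset
Bit 8: prefix='0' (no match yet)
Bit 9: prefix='00' -> emit 'g', reset
Bit 10: prefix='0' (no match yet)
Bit 11: prefix='01' -> emit 'f', reset
Bit 12: prefix='1' (no match yet)
Bit 13: prefix='10' -> emit 'j', reset

Answer: gjgggfj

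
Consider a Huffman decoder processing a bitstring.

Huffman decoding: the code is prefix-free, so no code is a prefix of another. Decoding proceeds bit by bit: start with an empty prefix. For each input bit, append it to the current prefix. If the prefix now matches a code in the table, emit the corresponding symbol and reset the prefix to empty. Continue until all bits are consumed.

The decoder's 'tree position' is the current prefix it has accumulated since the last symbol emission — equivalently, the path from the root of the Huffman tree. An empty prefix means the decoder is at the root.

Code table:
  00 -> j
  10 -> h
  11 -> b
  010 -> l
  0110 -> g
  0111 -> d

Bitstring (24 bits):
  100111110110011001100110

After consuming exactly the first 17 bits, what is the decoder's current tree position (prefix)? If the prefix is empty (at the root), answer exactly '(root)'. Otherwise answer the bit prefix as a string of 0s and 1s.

Bit 0: prefix='1' (no match yet)
Bit 1: prefix='10' -> emit 'h', reset
Bit 2: prefix='0' (no match yet)
Bit 3: prefix='01' (no match yet)
Bit 4: prefix='011' (no match yet)
Bit 5: prefix='0111' -> emit 'd', reset
Bit 6: prefix='1' (no match yet)
Bit 7: prefix='11' -> emit 'b', reset
Bit 8: prefix='0' (no match yet)
Bit 9: prefix='01' (no match yet)
Bit 10: prefix='011' (no match yet)
Bit 11: prefix='0110' -> emit 'g', reset
Bit 12: prefix='0' (no match yet)
Bit 13: prefix='01' (no match yet)
Bit 14: prefix='011' (no match yet)
Bit 15: prefix='0110' -> emit 'g', reset
Bit 16: prefix='0' (no match yet)

Answer: 0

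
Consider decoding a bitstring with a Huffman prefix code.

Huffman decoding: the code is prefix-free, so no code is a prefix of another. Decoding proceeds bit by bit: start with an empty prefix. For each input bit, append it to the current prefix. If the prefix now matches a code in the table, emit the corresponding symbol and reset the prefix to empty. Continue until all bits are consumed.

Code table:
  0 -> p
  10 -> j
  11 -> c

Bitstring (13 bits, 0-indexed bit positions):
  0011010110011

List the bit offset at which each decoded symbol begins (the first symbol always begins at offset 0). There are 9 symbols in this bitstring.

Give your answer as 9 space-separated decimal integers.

Answer: 0 1 2 4 5 7 9 10 11

Derivation:
Bit 0: prefix='0' -> emit 'p', reset
Bit 1: prefix='0' -> emit 'p', reset
Bit 2: prefix='1' (no match yet)
Bit 3: prefix='11' -> emit 'c', reset
Bit 4: prefix='0' -> emit 'p', reset
Bit 5: prefix='1' (no match yet)
Bit 6: prefix='10' -> emit 'j', reset
Bit 7: prefix='1' (no match yet)
Bit 8: prefix='11' -> emit 'c', reset
Bit 9: prefix='0' -> emit 'p', reset
Bit 10: prefix='0' -> emit 'p', reset
Bit 11: prefix='1' (no match yet)
Bit 12: prefix='11' -> emit 'c', reset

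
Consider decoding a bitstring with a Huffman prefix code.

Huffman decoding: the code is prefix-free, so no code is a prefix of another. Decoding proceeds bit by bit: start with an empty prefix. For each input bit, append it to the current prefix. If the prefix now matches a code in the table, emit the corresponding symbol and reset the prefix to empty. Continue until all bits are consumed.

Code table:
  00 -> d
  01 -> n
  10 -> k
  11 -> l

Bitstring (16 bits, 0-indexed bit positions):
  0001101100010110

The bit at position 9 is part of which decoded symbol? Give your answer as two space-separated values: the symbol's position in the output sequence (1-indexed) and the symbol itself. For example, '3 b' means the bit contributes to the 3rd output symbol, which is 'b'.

Answer: 5 d

Derivation:
Bit 0: prefix='0' (no match yet)
Bit 1: prefix='00' -> emit 'd', reset
Bit 2: prefix='0' (no match yet)
Bit 3: prefix='01' -> emit 'n', reset
Bit 4: prefix='1' (no match yet)
Bit 5: prefix='10' -> emit 'k', reset
Bit 6: prefix='1' (no match yet)
Bit 7: prefix='11' -> emit 'l', reset
Bit 8: prefix='0' (no match yet)
Bit 9: prefix='00' -> emit 'd', reset
Bit 10: prefix='0' (no match yet)
Bit 11: prefix='01' -> emit 'n', reset
Bit 12: prefix='0' (no match yet)
Bit 13: prefix='01' -> emit 'n', reset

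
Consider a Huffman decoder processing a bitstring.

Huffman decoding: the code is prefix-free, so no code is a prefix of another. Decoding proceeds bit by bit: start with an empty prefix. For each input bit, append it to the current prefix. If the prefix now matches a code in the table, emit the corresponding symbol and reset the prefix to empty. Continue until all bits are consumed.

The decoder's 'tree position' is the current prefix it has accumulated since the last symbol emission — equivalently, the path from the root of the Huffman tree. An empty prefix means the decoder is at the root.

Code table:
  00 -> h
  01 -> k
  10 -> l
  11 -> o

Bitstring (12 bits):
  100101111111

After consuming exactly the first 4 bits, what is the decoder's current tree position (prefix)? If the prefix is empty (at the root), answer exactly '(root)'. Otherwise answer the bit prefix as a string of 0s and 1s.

Answer: (root)

Derivation:
Bit 0: prefix='1' (no match yet)
Bit 1: prefix='10' -> emit 'l', reset
Bit 2: prefix='0' (no match yet)
Bit 3: prefix='01' -> emit 'k', reset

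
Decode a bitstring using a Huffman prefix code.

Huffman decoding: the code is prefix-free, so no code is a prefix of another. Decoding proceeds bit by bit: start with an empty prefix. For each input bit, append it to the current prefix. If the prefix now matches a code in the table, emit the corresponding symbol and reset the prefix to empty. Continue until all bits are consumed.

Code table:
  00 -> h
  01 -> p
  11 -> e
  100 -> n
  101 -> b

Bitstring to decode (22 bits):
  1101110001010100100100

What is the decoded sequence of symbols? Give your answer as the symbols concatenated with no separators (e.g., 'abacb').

Bit 0: prefix='1' (no match yet)
Bit 1: prefix='11' -> emit 'e', reset
Bit 2: prefix='0' (no match yet)
Bit 3: prefix='01' -> emit 'p', reset
Bit 4: prefix='1' (no match yet)
Bit 5: prefix='11' -> emit 'e', reset
Bit 6: prefix='0' (no match yet)
Bit 7: prefix='00' -> emit 'h', reset
Bit 8: prefix='0' (no match yet)
Bit 9: prefix='01' -> emit 'p', reset
Bit 10: prefix='0' (no match yet)
Bit 11: prefix='01' -> emit 'p', reset
Bit 12: prefix='0' (no match yet)
Bit 13: prefix='01' -> emit 'p', reset
Bit 14: prefix='0' (no match yet)
Bit 15: prefix='00' -> emit 'h', reset
Bit 16: prefix='1' (no match yet)
Bit 17: prefix='10' (no match yet)
Bit 18: prefix='100' -> emit 'n', reset
Bit 19: prefix='1' (no match yet)
Bit 20: prefix='10' (no match yet)
Bit 21: prefix='100' -> emit 'n', reset

Answer: epehppphnn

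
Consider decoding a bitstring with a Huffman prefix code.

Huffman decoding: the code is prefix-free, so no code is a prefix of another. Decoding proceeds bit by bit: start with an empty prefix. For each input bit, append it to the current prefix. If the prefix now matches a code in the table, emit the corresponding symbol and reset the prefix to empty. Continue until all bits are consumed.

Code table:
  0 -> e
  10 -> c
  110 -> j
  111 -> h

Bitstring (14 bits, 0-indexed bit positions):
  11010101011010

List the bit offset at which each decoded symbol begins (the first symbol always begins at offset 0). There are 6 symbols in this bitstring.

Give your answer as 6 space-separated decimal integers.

Answer: 0 3 5 7 9 12

Derivation:
Bit 0: prefix='1' (no match yet)
Bit 1: prefix='11' (no match yet)
Bit 2: prefix='110' -> emit 'j', reset
Bit 3: prefix='1' (no match yet)
Bit 4: prefix='10' -> emit 'c', reset
Bit 5: prefix='1' (no match yet)
Bit 6: prefix='10' -> emit 'c', reset
Bit 7: prefix='1' (no match yet)
Bit 8: prefix='10' -> emit 'c', reset
Bit 9: prefix='1' (no match yet)
Bit 10: prefix='11' (no match yet)
Bit 11: prefix='110' -> emit 'j', reset
Bit 12: prefix='1' (no match yet)
Bit 13: prefix='10' -> emit 'c', reset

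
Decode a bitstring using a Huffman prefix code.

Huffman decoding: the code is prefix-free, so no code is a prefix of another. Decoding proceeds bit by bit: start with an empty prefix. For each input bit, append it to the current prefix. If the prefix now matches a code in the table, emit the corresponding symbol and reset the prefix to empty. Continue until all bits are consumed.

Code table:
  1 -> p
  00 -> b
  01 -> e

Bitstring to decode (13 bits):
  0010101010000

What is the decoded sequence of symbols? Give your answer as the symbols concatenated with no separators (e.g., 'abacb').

Bit 0: prefix='0' (no match yet)
Bit 1: prefix='00' -> emit 'b', reset
Bit 2: prefix='1' -> emit 'p', reset
Bit 3: prefix='0' (no match yet)
Bit 4: prefix='01' -> emit 'e', reset
Bit 5: prefix='0' (no match yet)
Bit 6: prefix='01' -> emit 'e', reset
Bit 7: prefix='0' (no match yet)
Bit 8: prefix='01' -> emit 'e', reset
Bit 9: prefix='0' (no match yet)
Bit 10: prefix='00' -> emit 'b', reset
Bit 11: prefix='0' (no match yet)
Bit 12: prefix='00' -> emit 'b', reset

Answer: bpeeebb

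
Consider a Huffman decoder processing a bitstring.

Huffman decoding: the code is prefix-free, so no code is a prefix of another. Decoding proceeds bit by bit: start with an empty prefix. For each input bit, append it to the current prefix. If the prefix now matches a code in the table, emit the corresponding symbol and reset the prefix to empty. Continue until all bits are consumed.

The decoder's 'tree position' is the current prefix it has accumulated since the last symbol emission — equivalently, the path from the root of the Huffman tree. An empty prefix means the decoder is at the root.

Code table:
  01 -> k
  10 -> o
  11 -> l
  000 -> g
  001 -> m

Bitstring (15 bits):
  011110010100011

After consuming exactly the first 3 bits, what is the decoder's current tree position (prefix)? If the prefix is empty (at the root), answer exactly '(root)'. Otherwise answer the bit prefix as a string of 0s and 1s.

Bit 0: prefix='0' (no match yet)
Bit 1: prefix='01' -> emit 'k', reset
Bit 2: prefix='1' (no match yet)

Answer: 1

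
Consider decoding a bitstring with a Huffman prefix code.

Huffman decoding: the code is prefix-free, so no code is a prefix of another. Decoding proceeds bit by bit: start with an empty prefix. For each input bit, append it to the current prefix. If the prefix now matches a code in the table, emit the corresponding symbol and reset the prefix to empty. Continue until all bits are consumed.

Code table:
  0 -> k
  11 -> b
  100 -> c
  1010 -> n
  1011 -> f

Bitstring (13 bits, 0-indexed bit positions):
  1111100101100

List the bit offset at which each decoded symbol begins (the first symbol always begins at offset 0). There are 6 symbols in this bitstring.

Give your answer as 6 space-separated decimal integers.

Bit 0: prefix='1' (no match yet)
Bit 1: prefix='11' -> emit 'b', reset
Bit 2: prefix='1' (no match yet)
Bit 3: prefix='11' -> emit 'b', reset
Bit 4: prefix='1' (no match yet)
Bit 5: prefix='10' (no match yet)
Bit 6: prefix='100' -> emit 'c', reset
Bit 7: prefix='1' (no match yet)
Bit 8: prefix='10' (no match yet)
Bit 9: prefix='101' (no match yet)
Bit 10: prefix='1011' -> emit 'f', reset
Bit 11: prefix='0' -> emit 'k', reset
Bit 12: prefix='0' -> emit 'k', reset

Answer: 0 2 4 7 11 12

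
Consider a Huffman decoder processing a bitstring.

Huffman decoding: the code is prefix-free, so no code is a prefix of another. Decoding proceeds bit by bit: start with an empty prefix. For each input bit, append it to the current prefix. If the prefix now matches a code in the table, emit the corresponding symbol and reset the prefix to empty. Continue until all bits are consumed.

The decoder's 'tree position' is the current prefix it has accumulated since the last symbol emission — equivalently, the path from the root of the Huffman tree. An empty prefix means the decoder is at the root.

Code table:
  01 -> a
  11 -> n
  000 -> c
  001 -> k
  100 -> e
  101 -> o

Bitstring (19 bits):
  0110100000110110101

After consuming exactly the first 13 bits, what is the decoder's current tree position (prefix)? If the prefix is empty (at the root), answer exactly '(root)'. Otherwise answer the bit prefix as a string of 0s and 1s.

Bit 0: prefix='0' (no match yet)
Bit 1: prefix='01' -> emit 'a', reset
Bit 2: prefix='1' (no match yet)
Bit 3: prefix='10' (no match yet)
Bit 4: prefix='101' -> emit 'o', reset
Bit 5: prefix='0' (no match yet)
Bit 6: prefix='00' (no match yet)
Bit 7: prefix='000' -> emit 'c', reset
Bit 8: prefix='0' (no match yet)
Bit 9: prefix='00' (no match yet)
Bit 10: prefix='001' -> emit 'k', reset
Bit 11: prefix='1' (no match yet)
Bit 12: prefix='10' (no match yet)

Answer: 10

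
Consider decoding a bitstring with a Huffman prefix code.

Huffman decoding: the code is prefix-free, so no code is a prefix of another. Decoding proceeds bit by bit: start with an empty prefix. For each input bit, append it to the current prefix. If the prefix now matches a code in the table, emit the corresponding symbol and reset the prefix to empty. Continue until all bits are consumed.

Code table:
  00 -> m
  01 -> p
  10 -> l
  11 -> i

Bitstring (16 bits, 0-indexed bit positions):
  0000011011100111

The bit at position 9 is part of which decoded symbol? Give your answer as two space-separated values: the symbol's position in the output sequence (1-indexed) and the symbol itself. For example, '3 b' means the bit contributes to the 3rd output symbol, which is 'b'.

Bit 0: prefix='0' (no match yet)
Bit 1: prefix='00' -> emit 'm', reset
Bit 2: prefix='0' (no match yet)
Bit 3: prefix='00' -> emit 'm', reset
Bit 4: prefix='0' (no match yet)
Bit 5: prefix='01' -> emit 'p', reset
Bit 6: prefix='1' (no match yet)
Bit 7: prefix='10' -> emit 'l', reset
Bit 8: prefix='1' (no match yet)
Bit 9: prefix='11' -> emit 'i', reset
Bit 10: prefix='1' (no match yet)
Bit 11: prefix='10' -> emit 'l', reset
Bit 12: prefix='0' (no match yet)
Bit 13: prefix='01' -> emit 'p', reset

Answer: 5 i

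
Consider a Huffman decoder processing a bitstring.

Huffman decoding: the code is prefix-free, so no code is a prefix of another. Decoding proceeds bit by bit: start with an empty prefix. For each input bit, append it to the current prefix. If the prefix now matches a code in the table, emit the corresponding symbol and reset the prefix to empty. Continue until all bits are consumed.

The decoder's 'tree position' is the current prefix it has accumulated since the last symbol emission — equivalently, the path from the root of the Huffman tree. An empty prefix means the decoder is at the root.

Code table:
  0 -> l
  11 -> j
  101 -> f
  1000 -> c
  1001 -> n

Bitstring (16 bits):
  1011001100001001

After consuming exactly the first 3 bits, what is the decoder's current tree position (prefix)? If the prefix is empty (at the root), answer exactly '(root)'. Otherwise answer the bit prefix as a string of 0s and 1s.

Bit 0: prefix='1' (no match yet)
Bit 1: prefix='10' (no match yet)
Bit 2: prefix='101' -> emit 'f', reset

Answer: (root)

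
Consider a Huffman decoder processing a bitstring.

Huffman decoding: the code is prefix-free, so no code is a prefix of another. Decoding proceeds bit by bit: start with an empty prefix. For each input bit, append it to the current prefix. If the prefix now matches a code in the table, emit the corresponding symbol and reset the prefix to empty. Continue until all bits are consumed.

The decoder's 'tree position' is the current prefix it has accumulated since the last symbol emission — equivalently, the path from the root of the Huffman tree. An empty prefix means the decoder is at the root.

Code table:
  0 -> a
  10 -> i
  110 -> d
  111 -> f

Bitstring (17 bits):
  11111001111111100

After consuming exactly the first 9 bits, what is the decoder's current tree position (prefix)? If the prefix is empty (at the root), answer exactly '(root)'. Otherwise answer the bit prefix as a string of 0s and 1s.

Answer: 11

Derivation:
Bit 0: prefix='1' (no match yet)
Bit 1: prefix='11' (no match yet)
Bit 2: prefix='111' -> emit 'f', reset
Bit 3: prefix='1' (no match yet)
Bit 4: prefix='11' (no match yet)
Bit 5: prefix='110' -> emit 'd', reset
Bit 6: prefix='0' -> emit 'a', reset
Bit 7: prefix='1' (no match yet)
Bit 8: prefix='11' (no match yet)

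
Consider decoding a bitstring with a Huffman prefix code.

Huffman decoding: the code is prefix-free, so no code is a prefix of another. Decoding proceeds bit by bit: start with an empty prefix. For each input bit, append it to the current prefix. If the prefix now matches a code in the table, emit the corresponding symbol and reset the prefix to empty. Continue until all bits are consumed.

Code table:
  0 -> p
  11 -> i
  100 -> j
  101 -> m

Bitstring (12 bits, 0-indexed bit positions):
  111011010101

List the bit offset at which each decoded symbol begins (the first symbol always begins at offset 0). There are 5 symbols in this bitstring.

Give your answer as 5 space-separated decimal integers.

Answer: 0 2 5 8 9

Derivation:
Bit 0: prefix='1' (no match yet)
Bit 1: prefix='11' -> emit 'i', reset
Bit 2: prefix='1' (no match yet)
Bit 3: prefix='10' (no match yet)
Bit 4: prefix='101' -> emit 'm', reset
Bit 5: prefix='1' (no match yet)
Bit 6: prefix='10' (no match yet)
Bit 7: prefix='101' -> emit 'm', reset
Bit 8: prefix='0' -> emit 'p', reset
Bit 9: prefix='1' (no match yet)
Bit 10: prefix='10' (no match yet)
Bit 11: prefix='101' -> emit 'm', reset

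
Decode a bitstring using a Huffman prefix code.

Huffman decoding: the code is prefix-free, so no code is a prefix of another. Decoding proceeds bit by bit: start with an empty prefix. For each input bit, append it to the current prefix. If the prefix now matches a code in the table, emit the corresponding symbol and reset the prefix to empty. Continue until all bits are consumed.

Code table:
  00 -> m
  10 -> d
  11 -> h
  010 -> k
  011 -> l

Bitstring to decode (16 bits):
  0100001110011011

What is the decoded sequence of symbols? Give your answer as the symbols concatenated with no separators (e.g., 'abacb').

Bit 0: prefix='0' (no match yet)
Bit 1: prefix='01' (no match yet)
Bit 2: prefix='010' -> emit 'k', reset
Bit 3: prefix='0' (no match yet)
Bit 4: prefix='00' -> emit 'm', reset
Bit 5: prefix='0' (no match yet)
Bit 6: prefix='01' (no match yet)
Bit 7: prefix='011' -> emit 'l', reset
Bit 8: prefix='1' (no match yet)
Bit 9: prefix='10' -> emit 'd', reset
Bit 10: prefix='0' (no match yet)
Bit 11: prefix='01' (no match yet)
Bit 12: prefix='011' -> emit 'l', reset
Bit 13: prefix='0' (no match yet)
Bit 14: prefix='01' (no match yet)
Bit 15: prefix='011' -> emit 'l', reset

Answer: kmldll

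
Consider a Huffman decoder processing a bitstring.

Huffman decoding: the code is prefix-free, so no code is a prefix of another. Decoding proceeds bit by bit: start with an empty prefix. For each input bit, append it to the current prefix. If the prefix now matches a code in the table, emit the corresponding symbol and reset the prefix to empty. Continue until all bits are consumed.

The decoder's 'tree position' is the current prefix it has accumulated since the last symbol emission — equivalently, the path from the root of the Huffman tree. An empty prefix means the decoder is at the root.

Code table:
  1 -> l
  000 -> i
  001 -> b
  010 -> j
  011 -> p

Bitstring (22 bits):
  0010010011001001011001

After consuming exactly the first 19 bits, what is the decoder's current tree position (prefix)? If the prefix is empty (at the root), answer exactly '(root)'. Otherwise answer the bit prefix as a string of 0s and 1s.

Answer: (root)

Derivation:
Bit 0: prefix='0' (no match yet)
Bit 1: prefix='00' (no match yet)
Bit 2: prefix='001' -> emit 'b', reset
Bit 3: prefix='0' (no match yet)
Bit 4: prefix='00' (no match yet)
Bit 5: prefix='001' -> emit 'b', reset
Bit 6: prefix='0' (no match yet)
Bit 7: prefix='00' (no match yet)
Bit 8: prefix='001' -> emit 'b', reset
Bit 9: prefix='1' -> emit 'l', reset
Bit 10: prefix='0' (no match yet)
Bit 11: prefix='00' (no match yet)
Bit 12: prefix='001' -> emit 'b', reset
Bit 13: prefix='0' (no match yet)
Bit 14: prefix='00' (no match yet)
Bit 15: prefix='001' -> emit 'b', reset
Bit 16: prefix='0' (no match yet)
Bit 17: prefix='01' (no match yet)
Bit 18: prefix='011' -> emit 'p', reset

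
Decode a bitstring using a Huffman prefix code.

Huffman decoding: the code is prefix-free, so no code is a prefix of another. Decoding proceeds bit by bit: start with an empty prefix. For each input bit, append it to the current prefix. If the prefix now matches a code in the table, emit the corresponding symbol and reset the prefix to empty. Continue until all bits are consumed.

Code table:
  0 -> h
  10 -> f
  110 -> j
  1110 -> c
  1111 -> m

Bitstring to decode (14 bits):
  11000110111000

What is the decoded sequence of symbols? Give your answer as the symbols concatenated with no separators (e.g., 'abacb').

Bit 0: prefix='1' (no match yet)
Bit 1: prefix='11' (no match yet)
Bit 2: prefix='110' -> emit 'j', reset
Bit 3: prefix='0' -> emit 'h', reset
Bit 4: prefix='0' -> emit 'h', reset
Bit 5: prefix='1' (no match yet)
Bit 6: prefix='11' (no match yet)
Bit 7: prefix='110' -> emit 'j', reset
Bit 8: prefix='1' (no match yet)
Bit 9: prefix='11' (no match yet)
Bit 10: prefix='111' (no match yet)
Bit 11: prefix='1110' -> emit 'c', reset
Bit 12: prefix='0' -> emit 'h', reset
Bit 13: prefix='0' -> emit 'h', reset

Answer: jhhjchh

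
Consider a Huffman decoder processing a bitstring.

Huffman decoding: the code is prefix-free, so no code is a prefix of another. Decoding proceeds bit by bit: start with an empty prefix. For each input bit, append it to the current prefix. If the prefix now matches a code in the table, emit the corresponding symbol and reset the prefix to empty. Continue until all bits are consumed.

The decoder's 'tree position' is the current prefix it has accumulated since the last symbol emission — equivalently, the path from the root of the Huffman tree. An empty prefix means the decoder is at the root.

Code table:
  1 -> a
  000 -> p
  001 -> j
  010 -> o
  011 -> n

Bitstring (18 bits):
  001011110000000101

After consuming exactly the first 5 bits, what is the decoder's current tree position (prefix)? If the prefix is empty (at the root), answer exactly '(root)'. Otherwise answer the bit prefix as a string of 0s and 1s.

Answer: 01

Derivation:
Bit 0: prefix='0' (no match yet)
Bit 1: prefix='00' (no match yet)
Bit 2: prefix='001' -> emit 'j', reset
Bit 3: prefix='0' (no match yet)
Bit 4: prefix='01' (no match yet)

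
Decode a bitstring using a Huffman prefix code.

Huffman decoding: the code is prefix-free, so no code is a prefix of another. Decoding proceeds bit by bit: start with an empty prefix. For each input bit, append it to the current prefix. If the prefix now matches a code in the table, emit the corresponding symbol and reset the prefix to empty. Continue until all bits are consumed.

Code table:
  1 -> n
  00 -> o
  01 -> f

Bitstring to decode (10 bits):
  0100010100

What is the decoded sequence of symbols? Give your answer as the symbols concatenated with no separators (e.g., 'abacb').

Answer: foffo

Derivation:
Bit 0: prefix='0' (no match yet)
Bit 1: prefix='01' -> emit 'f', reset
Bit 2: prefix='0' (no match yet)
Bit 3: prefix='00' -> emit 'o', reset
Bit 4: prefix='0' (no match yet)
Bit 5: prefix='01' -> emit 'f', reset
Bit 6: prefix='0' (no match yet)
Bit 7: prefix='01' -> emit 'f', reset
Bit 8: prefix='0' (no match yet)
Bit 9: prefix='00' -> emit 'o', reset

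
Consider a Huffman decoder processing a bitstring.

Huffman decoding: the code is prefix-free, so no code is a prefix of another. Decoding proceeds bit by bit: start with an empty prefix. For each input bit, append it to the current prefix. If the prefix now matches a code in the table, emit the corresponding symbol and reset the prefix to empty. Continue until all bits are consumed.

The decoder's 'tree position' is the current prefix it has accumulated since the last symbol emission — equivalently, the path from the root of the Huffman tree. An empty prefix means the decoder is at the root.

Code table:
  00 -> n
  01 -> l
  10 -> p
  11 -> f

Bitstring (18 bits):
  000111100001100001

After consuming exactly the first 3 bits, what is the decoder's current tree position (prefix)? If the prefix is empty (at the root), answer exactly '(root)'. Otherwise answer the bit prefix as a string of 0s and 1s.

Bit 0: prefix='0' (no match yet)
Bit 1: prefix='00' -> emit 'n', reset
Bit 2: prefix='0' (no match yet)

Answer: 0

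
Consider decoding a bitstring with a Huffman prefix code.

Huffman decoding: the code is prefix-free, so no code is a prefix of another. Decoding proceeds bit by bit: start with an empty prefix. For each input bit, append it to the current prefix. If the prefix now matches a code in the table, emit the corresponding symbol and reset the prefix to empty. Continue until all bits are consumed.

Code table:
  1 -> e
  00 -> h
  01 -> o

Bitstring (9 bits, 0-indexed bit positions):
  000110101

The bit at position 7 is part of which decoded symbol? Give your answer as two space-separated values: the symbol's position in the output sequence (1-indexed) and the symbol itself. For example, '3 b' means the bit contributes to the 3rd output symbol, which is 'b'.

Answer: 5 o

Derivation:
Bit 0: prefix='0' (no match yet)
Bit 1: prefix='00' -> emit 'h', reset
Bit 2: prefix='0' (no match yet)
Bit 3: prefix='01' -> emit 'o', reset
Bit 4: prefix='1' -> emit 'e', reset
Bit 5: prefix='0' (no match yet)
Bit 6: prefix='01' -> emit 'o', reset
Bit 7: prefix='0' (no match yet)
Bit 8: prefix='01' -> emit 'o', reset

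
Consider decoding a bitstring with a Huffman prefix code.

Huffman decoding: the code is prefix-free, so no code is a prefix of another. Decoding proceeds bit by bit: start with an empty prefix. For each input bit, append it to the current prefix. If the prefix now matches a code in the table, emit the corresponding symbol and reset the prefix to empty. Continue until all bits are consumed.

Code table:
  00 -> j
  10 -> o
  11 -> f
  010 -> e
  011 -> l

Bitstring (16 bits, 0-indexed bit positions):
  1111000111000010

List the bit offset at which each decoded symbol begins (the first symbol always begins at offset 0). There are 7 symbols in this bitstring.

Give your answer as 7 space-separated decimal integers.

Bit 0: prefix='1' (no match yet)
Bit 1: prefix='11' -> emit 'f', reset
Bit 2: prefix='1' (no match yet)
Bit 3: prefix='11' -> emit 'f', reset
Bit 4: prefix='0' (no match yet)
Bit 5: prefix='00' -> emit 'j', reset
Bit 6: prefix='0' (no match yet)
Bit 7: prefix='01' (no match yet)
Bit 8: prefix='011' -> emit 'l', reset
Bit 9: prefix='1' (no match yet)
Bit 10: prefix='10' -> emit 'o', reset
Bit 11: prefix='0' (no match yet)
Bit 12: prefix='00' -> emit 'j', reset
Bit 13: prefix='0' (no match yet)
Bit 14: prefix='01' (no match yet)
Bit 15: prefix='010' -> emit 'e', reset

Answer: 0 2 4 6 9 11 13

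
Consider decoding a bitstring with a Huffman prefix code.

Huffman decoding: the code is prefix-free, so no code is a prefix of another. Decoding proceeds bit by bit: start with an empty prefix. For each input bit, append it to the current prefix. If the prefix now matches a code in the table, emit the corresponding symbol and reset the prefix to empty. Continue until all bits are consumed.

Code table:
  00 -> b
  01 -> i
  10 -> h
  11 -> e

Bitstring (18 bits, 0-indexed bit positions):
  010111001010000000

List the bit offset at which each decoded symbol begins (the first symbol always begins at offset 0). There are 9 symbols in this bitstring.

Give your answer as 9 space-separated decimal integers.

Answer: 0 2 4 6 8 10 12 14 16

Derivation:
Bit 0: prefix='0' (no match yet)
Bit 1: prefix='01' -> emit 'i', reset
Bit 2: prefix='0' (no match yet)
Bit 3: prefix='01' -> emit 'i', reset
Bit 4: prefix='1' (no match yet)
Bit 5: prefix='11' -> emit 'e', reset
Bit 6: prefix='0' (no match yet)
Bit 7: prefix='00' -> emit 'b', reset
Bit 8: prefix='1' (no match yet)
Bit 9: prefix='10' -> emit 'h', reset
Bit 10: prefix='1' (no match yet)
Bit 11: prefix='10' -> emit 'h', reset
Bit 12: prefix='0' (no match yet)
Bit 13: prefix='00' -> emit 'b', reset
Bit 14: prefix='0' (no match yet)
Bit 15: prefix='00' -> emit 'b', reset
Bit 16: prefix='0' (no match yet)
Bit 17: prefix='00' -> emit 'b', reset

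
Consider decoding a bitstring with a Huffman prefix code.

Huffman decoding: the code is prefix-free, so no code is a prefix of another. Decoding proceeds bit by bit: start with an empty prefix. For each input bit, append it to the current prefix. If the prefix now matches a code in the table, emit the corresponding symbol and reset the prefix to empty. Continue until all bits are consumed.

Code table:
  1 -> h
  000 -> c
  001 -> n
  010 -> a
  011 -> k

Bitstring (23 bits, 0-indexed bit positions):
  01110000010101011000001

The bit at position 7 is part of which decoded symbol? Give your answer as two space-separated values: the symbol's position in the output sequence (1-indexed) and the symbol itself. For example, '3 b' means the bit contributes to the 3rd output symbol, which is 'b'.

Answer: 4 n

Derivation:
Bit 0: prefix='0' (no match yet)
Bit 1: prefix='01' (no match yet)
Bit 2: prefix='011' -> emit 'k', reset
Bit 3: prefix='1' -> emit 'h', reset
Bit 4: prefix='0' (no match yet)
Bit 5: prefix='00' (no match yet)
Bit 6: prefix='000' -> emit 'c', reset
Bit 7: prefix='0' (no match yet)
Bit 8: prefix='00' (no match yet)
Bit 9: prefix='001' -> emit 'n', reset
Bit 10: prefix='0' (no match yet)
Bit 11: prefix='01' (no match yet)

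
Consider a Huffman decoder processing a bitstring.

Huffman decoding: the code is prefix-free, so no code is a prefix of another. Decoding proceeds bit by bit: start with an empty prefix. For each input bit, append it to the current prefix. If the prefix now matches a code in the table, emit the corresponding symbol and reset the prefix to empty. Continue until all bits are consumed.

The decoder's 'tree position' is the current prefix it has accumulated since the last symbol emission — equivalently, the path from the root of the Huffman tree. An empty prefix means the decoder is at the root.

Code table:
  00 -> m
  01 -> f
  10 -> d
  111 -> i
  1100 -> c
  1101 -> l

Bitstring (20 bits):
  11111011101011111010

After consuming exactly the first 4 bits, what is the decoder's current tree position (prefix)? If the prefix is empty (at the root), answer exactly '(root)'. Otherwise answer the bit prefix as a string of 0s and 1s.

Answer: 1

Derivation:
Bit 0: prefix='1' (no match yet)
Bit 1: prefix='11' (no match yet)
Bit 2: prefix='111' -> emit 'i', reset
Bit 3: prefix='1' (no match yet)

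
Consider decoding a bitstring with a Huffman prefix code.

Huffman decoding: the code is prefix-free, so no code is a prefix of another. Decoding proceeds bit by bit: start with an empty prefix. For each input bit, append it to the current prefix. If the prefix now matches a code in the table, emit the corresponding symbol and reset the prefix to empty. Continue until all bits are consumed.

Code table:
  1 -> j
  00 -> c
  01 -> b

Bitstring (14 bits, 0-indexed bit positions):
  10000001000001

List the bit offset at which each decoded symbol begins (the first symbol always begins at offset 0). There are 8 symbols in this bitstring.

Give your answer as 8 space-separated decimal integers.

Bit 0: prefix='1' -> emit 'j', reset
Bit 1: prefix='0' (no match yet)
Bit 2: prefix='00' -> emit 'c', reset
Bit 3: prefix='0' (no match yet)
Bit 4: prefix='00' -> emit 'c', reset
Bit 5: prefix='0' (no match yet)
Bit 6: prefix='00' -> emit 'c', reset
Bit 7: prefix='1' -> emit 'j', reset
Bit 8: prefix='0' (no match yet)
Bit 9: prefix='00' -> emit 'c', reset
Bit 10: prefix='0' (no match yet)
Bit 11: prefix='00' -> emit 'c', reset
Bit 12: prefix='0' (no match yet)
Bit 13: prefix='01' -> emit 'b', reset

Answer: 0 1 3 5 7 8 10 12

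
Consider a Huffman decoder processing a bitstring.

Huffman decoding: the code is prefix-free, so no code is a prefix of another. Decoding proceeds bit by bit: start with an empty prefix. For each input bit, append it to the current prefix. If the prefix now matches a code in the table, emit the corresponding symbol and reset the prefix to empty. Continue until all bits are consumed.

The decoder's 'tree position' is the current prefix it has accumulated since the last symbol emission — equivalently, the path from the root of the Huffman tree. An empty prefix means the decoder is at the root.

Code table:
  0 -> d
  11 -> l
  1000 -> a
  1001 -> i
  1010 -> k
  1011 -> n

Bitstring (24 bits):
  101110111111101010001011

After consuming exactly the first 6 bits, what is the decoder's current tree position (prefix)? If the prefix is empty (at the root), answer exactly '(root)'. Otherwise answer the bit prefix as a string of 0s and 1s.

Bit 0: prefix='1' (no match yet)
Bit 1: prefix='10' (no match yet)
Bit 2: prefix='101' (no match yet)
Bit 3: prefix='1011' -> emit 'n', reset
Bit 4: prefix='1' (no match yet)
Bit 5: prefix='10' (no match yet)

Answer: 10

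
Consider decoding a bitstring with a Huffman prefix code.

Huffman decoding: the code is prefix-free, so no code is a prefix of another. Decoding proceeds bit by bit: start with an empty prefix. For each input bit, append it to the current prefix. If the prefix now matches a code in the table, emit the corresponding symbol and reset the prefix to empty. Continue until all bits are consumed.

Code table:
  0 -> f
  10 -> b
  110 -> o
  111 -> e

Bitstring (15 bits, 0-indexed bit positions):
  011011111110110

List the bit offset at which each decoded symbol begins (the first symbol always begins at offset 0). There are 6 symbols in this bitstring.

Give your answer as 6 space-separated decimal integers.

Bit 0: prefix='0' -> emit 'f', reset
Bit 1: prefix='1' (no match yet)
Bit 2: prefix='11' (no match yet)
Bit 3: prefix='110' -> emit 'o', reset
Bit 4: prefix='1' (no match yet)
Bit 5: prefix='11' (no match yet)
Bit 6: prefix='111' -> emit 'e', reset
Bit 7: prefix='1' (no match yet)
Bit 8: prefix='11' (no match yet)
Bit 9: prefix='111' -> emit 'e', reset
Bit 10: prefix='1' (no match yet)
Bit 11: prefix='10' -> emit 'b', reset
Bit 12: prefix='1' (no match yet)
Bit 13: prefix='11' (no match yet)
Bit 14: prefix='110' -> emit 'o', reset

Answer: 0 1 4 7 10 12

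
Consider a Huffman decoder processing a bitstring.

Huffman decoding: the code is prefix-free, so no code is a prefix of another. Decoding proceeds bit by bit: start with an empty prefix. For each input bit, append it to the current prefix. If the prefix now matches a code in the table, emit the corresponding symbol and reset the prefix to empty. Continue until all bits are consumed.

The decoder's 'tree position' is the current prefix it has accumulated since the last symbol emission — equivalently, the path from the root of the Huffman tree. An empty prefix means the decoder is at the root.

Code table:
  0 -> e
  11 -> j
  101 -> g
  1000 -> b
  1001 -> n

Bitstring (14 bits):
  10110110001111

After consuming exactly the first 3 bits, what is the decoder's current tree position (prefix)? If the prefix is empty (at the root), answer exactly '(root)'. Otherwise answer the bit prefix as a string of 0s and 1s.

Bit 0: prefix='1' (no match yet)
Bit 1: prefix='10' (no match yet)
Bit 2: prefix='101' -> emit 'g', reset

Answer: (root)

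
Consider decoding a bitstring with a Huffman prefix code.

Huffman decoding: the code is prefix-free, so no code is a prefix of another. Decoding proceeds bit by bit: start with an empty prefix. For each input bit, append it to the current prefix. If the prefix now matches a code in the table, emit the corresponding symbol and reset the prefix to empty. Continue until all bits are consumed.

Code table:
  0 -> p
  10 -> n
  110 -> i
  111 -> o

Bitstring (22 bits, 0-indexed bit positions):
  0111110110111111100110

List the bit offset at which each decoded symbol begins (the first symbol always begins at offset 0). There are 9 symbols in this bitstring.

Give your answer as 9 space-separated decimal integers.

Answer: 0 1 4 7 10 13 16 18 19

Derivation:
Bit 0: prefix='0' -> emit 'p', reset
Bit 1: prefix='1' (no match yet)
Bit 2: prefix='11' (no match yet)
Bit 3: prefix='111' -> emit 'o', reset
Bit 4: prefix='1' (no match yet)
Bit 5: prefix='11' (no match yet)
Bit 6: prefix='110' -> emit 'i', reset
Bit 7: prefix='1' (no match yet)
Bit 8: prefix='11' (no match yet)
Bit 9: prefix='110' -> emit 'i', reset
Bit 10: prefix='1' (no match yet)
Bit 11: prefix='11' (no match yet)
Bit 12: prefix='111' -> emit 'o', reset
Bit 13: prefix='1' (no match yet)
Bit 14: prefix='11' (no match yet)
Bit 15: prefix='111' -> emit 'o', reset
Bit 16: prefix='1' (no match yet)
Bit 17: prefix='10' -> emit 'n', reset
Bit 18: prefix='0' -> emit 'p', reset
Bit 19: prefix='1' (no match yet)
Bit 20: prefix='11' (no match yet)
Bit 21: prefix='110' -> emit 'i', reset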